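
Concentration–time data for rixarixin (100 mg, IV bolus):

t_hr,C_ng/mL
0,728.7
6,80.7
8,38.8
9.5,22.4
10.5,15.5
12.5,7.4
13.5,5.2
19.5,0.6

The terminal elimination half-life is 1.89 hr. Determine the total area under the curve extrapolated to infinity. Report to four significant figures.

Trapezoidal AUC_0→19.5:
  [0→6]: (728.7+80.7)/2 × 6 = 2428.2
  [6→8]: (80.7+38.8)/2 × 2 = 119.5
  [8→9.5]: (38.8+22.4)/2 × 1.5 = 45.9
  [9.5→10.5]: (22.4+15.5)/2 × 1 = 18.95
  [10.5→12.5]: (15.5+7.4)/2 × 2 = 22.9
  [12.5→13.5]: (7.4+5.2)/2 × 1 = 6.3
  [13.5→19.5]: (5.2+0.6)/2 × 6 = 17.4
  Sum = 2659.15 ng/mL·hr
k_e = ln2 / t½ = 0.693147 / 1.89 = 0.3667 hr^-1
Extrapolated tail: C_last / k_e = 0.6 / 0.3667 = 1.636
AUC_0→∞ = 2659.15 + 1.636 = 2660.786 ng/mL·hr

AUC = 2661 ng/mL·hr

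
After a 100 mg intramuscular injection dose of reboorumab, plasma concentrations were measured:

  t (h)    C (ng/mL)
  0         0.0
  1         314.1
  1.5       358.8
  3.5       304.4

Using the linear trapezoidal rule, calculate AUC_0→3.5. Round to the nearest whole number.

Trapezoidal AUC_0→3.5:
  [0→1]: (0.0+314.1)/2 × 1 = 157.05
  [1→1.5]: (314.1+358.8)/2 × 0.5 = 168.225
  [1.5→3.5]: (358.8+304.4)/2 × 2 = 663.2
  Sum = 988.475 ng/mL·h

AUC = 988 ng/mL·h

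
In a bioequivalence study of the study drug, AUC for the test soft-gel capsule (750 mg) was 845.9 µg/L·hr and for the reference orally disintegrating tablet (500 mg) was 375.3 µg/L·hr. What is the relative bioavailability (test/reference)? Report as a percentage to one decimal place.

F_rel = (AUC_test/D_test) / (AUC_ref/D_ref)
      = (845.9/750) / (375.3/500)
      = 1.12787 / 0.7506 = 1.5026 = 150.26%

F_rel = 150.3%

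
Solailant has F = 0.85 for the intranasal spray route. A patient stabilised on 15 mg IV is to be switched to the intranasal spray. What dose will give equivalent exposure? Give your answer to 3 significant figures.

D_intranasal = 17.6 mg

For equal systemic exposure: F × D_ev = D_iv
D_ev = D_iv / F = 15 / 0.85 = 17.6471 mg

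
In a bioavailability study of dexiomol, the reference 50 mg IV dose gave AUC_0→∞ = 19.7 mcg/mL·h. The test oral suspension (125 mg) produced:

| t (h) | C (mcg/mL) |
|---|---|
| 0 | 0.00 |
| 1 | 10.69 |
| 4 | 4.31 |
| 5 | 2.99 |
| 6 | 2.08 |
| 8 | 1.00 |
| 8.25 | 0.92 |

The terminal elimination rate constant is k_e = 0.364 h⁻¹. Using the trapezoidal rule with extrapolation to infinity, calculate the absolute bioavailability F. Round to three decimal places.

F = 0.810

Trapezoidal AUC_0→8.25 (oral suspension):
  [0→1]: (0.00+10.69)/2 × 1 = 5.345
  [1→4]: (10.69+4.31)/2 × 3 = 22.5
  [4→5]: (4.31+2.99)/2 × 1 = 3.65
  [5→6]: (2.99+2.08)/2 × 1 = 2.535
  [6→8]: (2.08+1.00)/2 × 2 = 3.08
  [8→8.25]: (1.00+0.92)/2 × 0.25 = 0.24
  Sum = 37.35 mcg/mL·h
Tail: C_last/k_e = 0.92/0.364 = 2.527
AUC_0→∞ (oral suspension) = 37.35 + 2.527 = 39.877 mcg/mL·h
F = (AUC_ev/D_ev)/(AUC_iv/D_iv) = (39.877/125)/(19.7/50) = 0.319016/0.394 = 0.8097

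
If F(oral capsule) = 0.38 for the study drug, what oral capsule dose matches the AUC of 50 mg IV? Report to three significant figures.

For equal systemic exposure: F × D_ev = D_iv
D_ev = D_iv / F = 50 / 0.38 = 131.579 mg

D_oral = 132 mg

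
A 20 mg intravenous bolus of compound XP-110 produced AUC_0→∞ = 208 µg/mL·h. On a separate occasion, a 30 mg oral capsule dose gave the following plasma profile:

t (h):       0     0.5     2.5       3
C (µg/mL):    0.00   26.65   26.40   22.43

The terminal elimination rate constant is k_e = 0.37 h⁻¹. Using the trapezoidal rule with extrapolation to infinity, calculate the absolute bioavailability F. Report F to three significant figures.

F = 0.425

Trapezoidal AUC_0→3 (oral capsule):
  [0→0.5]: (0.00+26.65)/2 × 0.5 = 6.6625
  [0.5→2.5]: (26.65+26.40)/2 × 2 = 53.05
  [2.5→3]: (26.40+22.43)/2 × 0.5 = 12.2075
  Sum = 71.92 µg/mL·h
Tail: C_last/k_e = 22.43/0.37 = 60.622
AUC_0→∞ (oral capsule) = 71.92 + 60.622 = 132.542 µg/mL·h
F = (AUC_ev/D_ev)/(AUC_iv/D_iv) = (132.542/30)/(208/20) = 4.41807/10.4 = 0.4248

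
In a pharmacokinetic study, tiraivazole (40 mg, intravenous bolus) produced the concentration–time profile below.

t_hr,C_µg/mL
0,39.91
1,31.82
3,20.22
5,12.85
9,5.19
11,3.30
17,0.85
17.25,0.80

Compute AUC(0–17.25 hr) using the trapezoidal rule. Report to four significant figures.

AUC = 178.2 µg/mL·hr

Trapezoidal AUC_0→17.25:
  [0→1]: (39.91+31.82)/2 × 1 = 35.865
  [1→3]: (31.82+20.22)/2 × 2 = 52.04
  [3→5]: (20.22+12.85)/2 × 2 = 33.07
  [5→9]: (12.85+5.19)/2 × 4 = 36.08
  [9→11]: (5.19+3.30)/2 × 2 = 8.49
  [11→17]: (3.30+0.85)/2 × 6 = 12.45
  [17→17.25]: (0.85+0.80)/2 × 0.25 = 0.20625
  Sum = 178.20125 µg/mL·hr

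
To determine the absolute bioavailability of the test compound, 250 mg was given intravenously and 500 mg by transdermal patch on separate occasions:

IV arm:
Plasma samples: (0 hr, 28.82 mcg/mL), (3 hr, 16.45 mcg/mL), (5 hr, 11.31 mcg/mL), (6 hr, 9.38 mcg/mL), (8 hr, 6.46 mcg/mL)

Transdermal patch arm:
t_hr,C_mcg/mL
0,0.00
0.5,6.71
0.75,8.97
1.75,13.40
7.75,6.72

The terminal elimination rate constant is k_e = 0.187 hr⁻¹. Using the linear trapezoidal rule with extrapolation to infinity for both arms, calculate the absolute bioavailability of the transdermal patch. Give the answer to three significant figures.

F = 0.355

Trapezoidal AUC_0→8 (IV):
  [0→3]: (28.82+16.45)/2 × 3 = 67.905
  [3→5]: (16.45+11.31)/2 × 2 = 27.76
  [5→6]: (11.31+9.38)/2 × 1 = 10.345
  [6→8]: (9.38+6.46)/2 × 2 = 15.84
  Sum = 121.85 mcg/mL·hr
IV tail: 6.46/0.187 = 34.545; AUC_iv,0→∞ = 121.85 + 34.545 = 156.395 mcg/mL·hr
Trapezoidal AUC_0→7.75 (transdermal patch):
  [0→0.5]: (0.00+6.71)/2 × 0.5 = 1.6775
  [0.5→0.75]: (6.71+8.97)/2 × 0.25 = 1.96
  [0.75→1.75]: (8.97+13.40)/2 × 1 = 11.185
  [1.75→7.75]: (13.40+6.72)/2 × 6 = 60.36
  Sum = 75.1825 mcg/mL·hr
transdermal patch tail: 6.72/0.187 = 35.936; AUC_ev,0→∞ = 75.1825 + 35.936 = 111.1185 mcg/mL·hr
F = (AUC_ev/D_ev)/(AUC_iv/D_iv) = (111.1185/500)/(156.395/250) = 0.222237/0.62558 = 0.3552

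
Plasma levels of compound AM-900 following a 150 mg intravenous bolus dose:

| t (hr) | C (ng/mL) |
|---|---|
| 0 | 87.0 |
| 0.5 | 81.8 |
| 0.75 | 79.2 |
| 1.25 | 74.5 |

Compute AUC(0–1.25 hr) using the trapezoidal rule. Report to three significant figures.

AUC = 101 ng/mL·hr

Trapezoidal AUC_0→1.25:
  [0→0.5]: (87.0+81.8)/2 × 0.5 = 42.2
  [0.5→0.75]: (81.8+79.2)/2 × 0.25 = 20.125
  [0.75→1.25]: (79.2+74.5)/2 × 0.5 = 38.425
  Sum = 100.75 ng/mL·hr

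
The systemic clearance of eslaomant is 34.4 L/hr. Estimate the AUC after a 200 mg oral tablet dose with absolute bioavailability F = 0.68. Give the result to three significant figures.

AUC_0→∞ = F × Dose / CL
        = 0.68 × 200 / 34.4 = 3.95349 mg/L·hr

AUC = 3.95 mg/L·hr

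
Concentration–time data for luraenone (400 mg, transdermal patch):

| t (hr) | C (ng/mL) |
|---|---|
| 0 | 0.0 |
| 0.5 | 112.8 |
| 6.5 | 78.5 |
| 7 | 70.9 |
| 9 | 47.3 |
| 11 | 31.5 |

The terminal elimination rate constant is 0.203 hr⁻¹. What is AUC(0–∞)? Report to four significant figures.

Trapezoidal AUC_0→11:
  [0→0.5]: (0.0+112.8)/2 × 0.5 = 28.2
  [0.5→6.5]: (112.8+78.5)/2 × 6 = 573.9
  [6.5→7]: (78.5+70.9)/2 × 0.5 = 37.35
  [7→9]: (70.9+47.3)/2 × 2 = 118.2
  [9→11]: (47.3+31.5)/2 × 2 = 78.8
  Sum = 836.45 ng/mL·hr
Extrapolated tail: C_last / k_e = 31.5 / 0.203 = 155.172
AUC_0→∞ = 836.45 + 155.172 = 991.622 ng/mL·hr

AUC = 991.6 ng/mL·hr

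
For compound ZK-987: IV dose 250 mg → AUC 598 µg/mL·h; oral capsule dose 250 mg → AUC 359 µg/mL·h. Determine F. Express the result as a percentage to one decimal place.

F = 60.0%

F = (AUC_ev / D_ev) / (AUC_iv / D_iv)
  = (359/250) / (598/250)
  = 1.436 / 2.392 = 0.6003
  = 60.03%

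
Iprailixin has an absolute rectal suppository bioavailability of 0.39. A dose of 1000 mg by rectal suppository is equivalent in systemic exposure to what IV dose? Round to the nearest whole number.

Systemic exposure from an extravascular dose = F × D_ev, so the equivalent IV dose is F × D_ev.
D_iv = F × D_ev = 0.39 × 1000 = 390 mg

D_iv = 390 mg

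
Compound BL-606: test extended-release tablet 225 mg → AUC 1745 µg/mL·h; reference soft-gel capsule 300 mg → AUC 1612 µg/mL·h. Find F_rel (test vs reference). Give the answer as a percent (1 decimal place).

F_rel = (AUC_test/D_test) / (AUC_ref/D_ref)
      = (1745/225) / (1612/300)
      = 7.75556 / 5.37333 = 1.4433 = 144.33%

F_rel = 144.3%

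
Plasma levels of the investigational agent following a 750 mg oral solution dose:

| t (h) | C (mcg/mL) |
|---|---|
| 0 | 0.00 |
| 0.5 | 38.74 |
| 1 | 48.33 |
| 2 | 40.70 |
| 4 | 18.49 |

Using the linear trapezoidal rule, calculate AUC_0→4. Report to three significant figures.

Trapezoidal AUC_0→4:
  [0→0.5]: (0.00+38.74)/2 × 0.5 = 9.685
  [0.5→1]: (38.74+48.33)/2 × 0.5 = 21.7675
  [1→2]: (48.33+40.70)/2 × 1 = 44.515
  [2→4]: (40.70+18.49)/2 × 2 = 59.19
  Sum = 135.1575 mcg/mL·h

AUC = 135 mcg/mL·h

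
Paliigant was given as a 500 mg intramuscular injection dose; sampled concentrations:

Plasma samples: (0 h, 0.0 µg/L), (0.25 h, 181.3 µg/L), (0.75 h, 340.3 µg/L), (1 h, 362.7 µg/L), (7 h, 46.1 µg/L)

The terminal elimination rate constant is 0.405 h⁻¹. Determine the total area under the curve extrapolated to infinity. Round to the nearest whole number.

Trapezoidal AUC_0→7:
  [0→0.25]: (0.0+181.3)/2 × 0.25 = 22.6625
  [0.25→0.75]: (181.3+340.3)/2 × 0.5 = 130.4
  [0.75→1]: (340.3+362.7)/2 × 0.25 = 87.875
  [1→7]: (362.7+46.1)/2 × 6 = 1226.4
  Sum = 1467.3375 µg/L·h
Extrapolated tail: C_last / k_e = 46.1 / 0.405 = 113.827
AUC_0→∞ = 1467.3375 + 113.827 = 1581.1645 µg/L·h

AUC = 1581 µg/L·h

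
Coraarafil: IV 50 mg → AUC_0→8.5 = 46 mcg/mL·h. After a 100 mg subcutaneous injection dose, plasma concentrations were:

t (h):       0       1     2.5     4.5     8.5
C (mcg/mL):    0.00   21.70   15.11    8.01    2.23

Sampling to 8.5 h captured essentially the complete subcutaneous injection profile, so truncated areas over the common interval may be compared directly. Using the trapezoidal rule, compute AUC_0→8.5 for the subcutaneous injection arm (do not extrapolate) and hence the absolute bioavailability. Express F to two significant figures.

F = 0.89

Trapezoidal AUC_0→8.5 (subcutaneous injection):
  [0→1]: (0.00+21.70)/2 × 1 = 10.85
  [1→2.5]: (21.70+15.11)/2 × 1.5 = 27.6075
  [2.5→4.5]: (15.11+8.01)/2 × 2 = 23.12
  [4.5→8.5]: (8.01+2.23)/2 × 4 = 20.48
  Sum = 82.0575 mcg/mL·h
F = (AUC_ev/D_ev)/(AUC_iv/D_iv) = (82.0575/100)/(46/50) = 0.820575/0.92 = 0.8919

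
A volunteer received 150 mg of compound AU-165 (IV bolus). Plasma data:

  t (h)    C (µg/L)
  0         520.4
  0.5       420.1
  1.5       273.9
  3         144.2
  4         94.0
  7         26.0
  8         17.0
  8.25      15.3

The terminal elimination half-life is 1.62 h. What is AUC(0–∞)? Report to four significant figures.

AUC = 1256 µg/L·h

Trapezoidal AUC_0→8.25:
  [0→0.5]: (520.4+420.1)/2 × 0.5 = 235.125
  [0.5→1.5]: (420.1+273.9)/2 × 1 = 347.0
  [1.5→3]: (273.9+144.2)/2 × 1.5 = 313.575
  [3→4]: (144.2+94.0)/2 × 1 = 119.1
  [4→7]: (94.0+26.0)/2 × 3 = 180.0
  [7→8]: (26.0+17.0)/2 × 1 = 21.5
  [8→8.25]: (17.0+15.3)/2 × 0.25 = 4.0375
  Sum = 1220.3375 µg/L·h
k_e = ln2 / t½ = 0.693147 / 1.62 = 0.4279 h^-1
Extrapolated tail: C_last / k_e = 15.3 / 0.4279 = 35.756
AUC_0→∞ = 1220.3375 + 35.756 = 1256.0935 µg/L·h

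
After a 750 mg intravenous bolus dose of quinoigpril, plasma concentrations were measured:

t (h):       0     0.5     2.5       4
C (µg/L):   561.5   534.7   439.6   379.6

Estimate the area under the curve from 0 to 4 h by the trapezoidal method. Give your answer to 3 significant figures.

Trapezoidal AUC_0→4:
  [0→0.5]: (561.5+534.7)/2 × 0.5 = 274.05
  [0.5→2.5]: (534.7+439.6)/2 × 2 = 974.3
  [2.5→4]: (439.6+379.6)/2 × 1.5 = 614.4
  Sum = 1862.75 µg/L·h

AUC = 1860 µg/L·h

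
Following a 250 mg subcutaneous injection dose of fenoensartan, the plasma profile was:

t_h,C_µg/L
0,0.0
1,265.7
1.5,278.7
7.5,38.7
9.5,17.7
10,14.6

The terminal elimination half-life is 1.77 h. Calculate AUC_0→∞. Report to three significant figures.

Trapezoidal AUC_0→10:
  [0→1]: (0.0+265.7)/2 × 1 = 132.85
  [1→1.5]: (265.7+278.7)/2 × 0.5 = 136.1
  [1.5→7.5]: (278.7+38.7)/2 × 6 = 952.2
  [7.5→9.5]: (38.7+17.7)/2 × 2 = 56.4
  [9.5→10]: (17.7+14.6)/2 × 0.5 = 8.075
  Sum = 1285.625 µg/L·h
k_e = ln2 / t½ = 0.693147 / 1.77 = 0.3916 h^-1
Extrapolated tail: C_last / k_e = 14.6 / 0.3916 = 37.283
AUC_0→∞ = 1285.625 + 37.283 = 1322.908 µg/L·h

AUC = 1320 µg/L·h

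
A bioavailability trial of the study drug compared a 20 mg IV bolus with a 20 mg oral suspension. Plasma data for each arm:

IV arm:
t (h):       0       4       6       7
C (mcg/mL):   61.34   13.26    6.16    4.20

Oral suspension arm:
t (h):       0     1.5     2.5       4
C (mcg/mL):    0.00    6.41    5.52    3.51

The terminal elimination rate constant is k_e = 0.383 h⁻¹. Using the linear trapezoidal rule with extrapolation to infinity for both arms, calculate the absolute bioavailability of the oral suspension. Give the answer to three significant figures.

Trapezoidal AUC_0→7 (IV):
  [0→4]: (61.34+13.26)/2 × 4 = 149.2
  [4→6]: (13.26+6.16)/2 × 2 = 19.42
  [6→7]: (6.16+4.20)/2 × 1 = 5.18
  Sum = 173.8 mcg/mL·h
IV tail: 4.20/0.383 = 10.966; AUC_iv,0→∞ = 173.8 + 10.966 = 184.766 mcg/mL·h
Trapezoidal AUC_0→4 (oral suspension):
  [0→1.5]: (0.00+6.41)/2 × 1.5 = 4.8075
  [1.5→2.5]: (6.41+5.52)/2 × 1 = 5.965
  [2.5→4]: (5.52+3.51)/2 × 1.5 = 6.7725
  Sum = 17.545 mcg/mL·h
oral suspension tail: 3.51/0.383 = 9.164; AUC_ev,0→∞ = 17.545 + 9.164 = 26.709 mcg/mL·h
F = (AUC_ev/D_ev)/(AUC_iv/D_iv) = (26.709/20)/(184.766/20) = 1.33545/9.2383 = 0.1446

F = 0.145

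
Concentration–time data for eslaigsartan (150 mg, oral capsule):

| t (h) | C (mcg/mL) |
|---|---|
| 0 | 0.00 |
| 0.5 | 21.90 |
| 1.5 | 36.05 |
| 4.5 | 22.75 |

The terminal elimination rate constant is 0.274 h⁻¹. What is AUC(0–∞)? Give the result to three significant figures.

AUC = 206 mcg/mL·h

Trapezoidal AUC_0→4.5:
  [0→0.5]: (0.00+21.90)/2 × 0.5 = 5.475
  [0.5→1.5]: (21.90+36.05)/2 × 1 = 28.975
  [1.5→4.5]: (36.05+22.75)/2 × 3 = 88.2
  Sum = 122.65 mcg/mL·h
Extrapolated tail: C_last / k_e = 22.75 / 0.274 = 83.029
AUC_0→∞ = 122.65 + 83.029 = 205.679 mcg/mL·h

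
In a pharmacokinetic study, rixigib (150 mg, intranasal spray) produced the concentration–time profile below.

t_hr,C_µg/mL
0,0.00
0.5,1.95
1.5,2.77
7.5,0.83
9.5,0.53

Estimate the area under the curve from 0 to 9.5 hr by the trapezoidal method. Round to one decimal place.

Trapezoidal AUC_0→9.5:
  [0→0.5]: (0.00+1.95)/2 × 0.5 = 0.4875
  [0.5→1.5]: (1.95+2.77)/2 × 1 = 2.36
  [1.5→7.5]: (2.77+0.83)/2 × 6 = 10.8
  [7.5→9.5]: (0.83+0.53)/2 × 2 = 1.36
  Sum = 15.0075 µg/mL·hr

AUC = 15.0 µg/mL·hr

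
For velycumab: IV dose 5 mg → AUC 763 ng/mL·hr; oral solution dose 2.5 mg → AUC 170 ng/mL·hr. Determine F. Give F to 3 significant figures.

F = 0.446

F = (AUC_ev / D_ev) / (AUC_iv / D_iv)
  = (170/2.5) / (763/5)
  = 68 / 152.6 = 0.4456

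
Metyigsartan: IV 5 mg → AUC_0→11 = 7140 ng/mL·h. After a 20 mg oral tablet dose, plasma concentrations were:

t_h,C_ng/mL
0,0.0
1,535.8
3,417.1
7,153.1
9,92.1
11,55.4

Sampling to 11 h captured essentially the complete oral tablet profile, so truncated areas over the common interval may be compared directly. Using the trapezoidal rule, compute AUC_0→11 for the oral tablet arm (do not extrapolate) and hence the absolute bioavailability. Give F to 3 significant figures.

Trapezoidal AUC_0→11 (oral tablet):
  [0→1]: (0.0+535.8)/2 × 1 = 267.9
  [1→3]: (535.8+417.1)/2 × 2 = 952.9
  [3→7]: (417.1+153.1)/2 × 4 = 1140.4
  [7→9]: (153.1+92.1)/2 × 2 = 245.2
  [9→11]: (92.1+55.4)/2 × 2 = 147.5
  Sum = 2753.9 ng/mL·h
F = (AUC_ev/D_ev)/(AUC_iv/D_iv) = (2753.9/20)/(7140/5) = 137.695/1428 = 0.0964

F = 0.0964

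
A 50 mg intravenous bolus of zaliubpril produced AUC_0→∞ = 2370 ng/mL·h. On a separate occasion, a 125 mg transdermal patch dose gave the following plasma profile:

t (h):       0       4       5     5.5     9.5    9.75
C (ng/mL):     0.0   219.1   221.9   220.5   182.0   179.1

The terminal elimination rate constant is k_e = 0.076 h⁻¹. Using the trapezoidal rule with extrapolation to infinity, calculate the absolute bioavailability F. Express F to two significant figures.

Trapezoidal AUC_0→9.75 (transdermal patch):
  [0→4]: (0.0+219.1)/2 × 4 = 438.2
  [4→5]: (219.1+221.9)/2 × 1 = 220.5
  [5→5.5]: (221.9+220.5)/2 × 0.5 = 110.6
  [5.5→9.5]: (220.5+182.0)/2 × 4 = 805.0
  [9.5→9.75]: (182.0+179.1)/2 × 0.25 = 45.1375
  Sum = 1619.4375 ng/mL·h
Tail: C_last/k_e = 179.1/0.076 = 2356.579
AUC_0→∞ (transdermal patch) = 1619.4375 + 2356.579 = 3976.0165 ng/mL·h
F = (AUC_ev/D_ev)/(AUC_iv/D_iv) = (3976.0165/125)/(2370/50) = 31.808132/47.4 = 0.6711

F = 0.67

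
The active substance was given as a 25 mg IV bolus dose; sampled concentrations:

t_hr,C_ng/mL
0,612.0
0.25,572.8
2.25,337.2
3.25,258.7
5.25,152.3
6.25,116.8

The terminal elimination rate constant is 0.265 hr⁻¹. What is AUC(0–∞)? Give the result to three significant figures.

AUC = 2340 ng/mL·hr

Trapezoidal AUC_0→6.25:
  [0→0.25]: (612.0+572.8)/2 × 0.25 = 148.1
  [0.25→2.25]: (572.8+337.2)/2 × 2 = 910.0
  [2.25→3.25]: (337.2+258.7)/2 × 1 = 297.95
  [3.25→5.25]: (258.7+152.3)/2 × 2 = 411.0
  [5.25→6.25]: (152.3+116.8)/2 × 1 = 134.55
  Sum = 1901.6 ng/mL·hr
Extrapolated tail: C_last / k_e = 116.8 / 0.265 = 440.755
AUC_0→∞ = 1901.6 + 440.755 = 2342.355 ng/mL·hr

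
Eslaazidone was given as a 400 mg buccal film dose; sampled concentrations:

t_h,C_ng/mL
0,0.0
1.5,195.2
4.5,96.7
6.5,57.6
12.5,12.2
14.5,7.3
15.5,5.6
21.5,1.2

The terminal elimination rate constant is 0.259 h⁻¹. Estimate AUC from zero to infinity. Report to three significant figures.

Trapezoidal AUC_0→21.5:
  [0→1.5]: (0.0+195.2)/2 × 1.5 = 146.4
  [1.5→4.5]: (195.2+96.7)/2 × 3 = 437.85
  [4.5→6.5]: (96.7+57.6)/2 × 2 = 154.3
  [6.5→12.5]: (57.6+12.2)/2 × 6 = 209.4
  [12.5→14.5]: (12.2+7.3)/2 × 2 = 19.5
  [14.5→15.5]: (7.3+5.6)/2 × 1 = 6.45
  [15.5→21.5]: (5.6+1.2)/2 × 6 = 20.4
  Sum = 994.3 ng/mL·h
Extrapolated tail: C_last / k_e = 1.2 / 0.259 = 4.633
AUC_0→∞ = 994.3 + 4.633 = 998.933 ng/mL·h

AUC = 999 ng/mL·h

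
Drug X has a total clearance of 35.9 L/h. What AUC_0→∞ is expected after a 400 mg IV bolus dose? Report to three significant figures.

AUC = 11.1 mg/L·h

AUC_0→∞ = Dose_iv / CL
        = 400 / 35.9 = 11.1421 mg/L·h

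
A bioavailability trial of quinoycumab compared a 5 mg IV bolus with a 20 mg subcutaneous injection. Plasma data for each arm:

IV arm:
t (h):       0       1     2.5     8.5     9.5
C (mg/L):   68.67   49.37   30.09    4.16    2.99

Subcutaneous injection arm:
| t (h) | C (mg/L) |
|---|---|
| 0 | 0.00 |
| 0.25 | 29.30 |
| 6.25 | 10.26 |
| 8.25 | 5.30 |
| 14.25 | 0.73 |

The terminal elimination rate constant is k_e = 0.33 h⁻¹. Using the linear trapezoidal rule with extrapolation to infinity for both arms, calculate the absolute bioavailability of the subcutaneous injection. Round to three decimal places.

Trapezoidal AUC_0→9.5 (IV):
  [0→1]: (68.67+49.37)/2 × 1 = 59.02
  [1→2.5]: (49.37+30.09)/2 × 1.5 = 59.595
  [2.5→8.5]: (30.09+4.16)/2 × 6 = 102.75
  [8.5→9.5]: (4.16+2.99)/2 × 1 = 3.575
  Sum = 224.94 mg/L·h
IV tail: 2.99/0.33 = 9.061; AUC_iv,0→∞ = 224.94 + 9.061 = 234.001 mg/L·h
Trapezoidal AUC_0→14.25 (subcutaneous injection):
  [0→0.25]: (0.00+29.30)/2 × 0.25 = 3.6625
  [0.25→6.25]: (29.30+10.26)/2 × 6 = 118.68
  [6.25→8.25]: (10.26+5.30)/2 × 2 = 15.56
  [8.25→14.25]: (5.30+0.73)/2 × 6 = 18.09
  Sum = 155.9925 mg/L·h
subcutaneous injection tail: 0.73/0.33 = 2.212; AUC_ev,0→∞ = 155.9925 + 2.212 = 158.2045 mg/L·h
F = (AUC_ev/D_ev)/(AUC_iv/D_iv) = (158.2045/20)/(234.001/5) = 7.910225/46.8002 = 0.1690

F = 0.169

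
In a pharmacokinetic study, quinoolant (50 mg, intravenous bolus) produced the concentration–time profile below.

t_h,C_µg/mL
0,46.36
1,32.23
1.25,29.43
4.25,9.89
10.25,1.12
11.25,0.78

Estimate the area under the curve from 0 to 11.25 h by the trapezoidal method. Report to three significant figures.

Trapezoidal AUC_0→11.25:
  [0→1]: (46.36+32.23)/2 × 1 = 39.295
  [1→1.25]: (32.23+29.43)/2 × 0.25 = 7.7075
  [1.25→4.25]: (29.43+9.89)/2 × 3 = 58.98
  [4.25→10.25]: (9.89+1.12)/2 × 6 = 33.03
  [10.25→11.25]: (1.12+0.78)/2 × 1 = 0.95
  Sum = 139.9625 µg/mL·h

AUC = 140 µg/mL·h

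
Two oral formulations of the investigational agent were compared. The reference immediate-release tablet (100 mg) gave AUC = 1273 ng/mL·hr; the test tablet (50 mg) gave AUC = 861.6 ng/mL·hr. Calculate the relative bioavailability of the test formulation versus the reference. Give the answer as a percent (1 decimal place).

F_rel = 135.4%

F_rel = (AUC_test/D_test) / (AUC_ref/D_ref)
      = (861.6/50) / (1273/100)
      = 17.232 / 12.73 = 1.3537 = 135.37%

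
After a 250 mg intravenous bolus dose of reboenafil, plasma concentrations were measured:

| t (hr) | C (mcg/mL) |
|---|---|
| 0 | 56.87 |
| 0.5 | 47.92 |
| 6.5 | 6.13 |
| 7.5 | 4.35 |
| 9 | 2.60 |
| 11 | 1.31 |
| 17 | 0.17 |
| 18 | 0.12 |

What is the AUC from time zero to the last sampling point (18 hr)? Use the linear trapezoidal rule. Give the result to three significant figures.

Trapezoidal AUC_0→18:
  [0→0.5]: (56.87+47.92)/2 × 0.5 = 26.1975
  [0.5→6.5]: (47.92+6.13)/2 × 6 = 162.15
  [6.5→7.5]: (6.13+4.35)/2 × 1 = 5.24
  [7.5→9]: (4.35+2.60)/2 × 1.5 = 5.2125
  [9→11]: (2.60+1.31)/2 × 2 = 3.91
  [11→17]: (1.31+0.17)/2 × 6 = 4.44
  [17→18]: (0.17+0.12)/2 × 1 = 0.145
  Sum = 207.295 mcg/mL·hr

AUC = 207 mcg/mL·hr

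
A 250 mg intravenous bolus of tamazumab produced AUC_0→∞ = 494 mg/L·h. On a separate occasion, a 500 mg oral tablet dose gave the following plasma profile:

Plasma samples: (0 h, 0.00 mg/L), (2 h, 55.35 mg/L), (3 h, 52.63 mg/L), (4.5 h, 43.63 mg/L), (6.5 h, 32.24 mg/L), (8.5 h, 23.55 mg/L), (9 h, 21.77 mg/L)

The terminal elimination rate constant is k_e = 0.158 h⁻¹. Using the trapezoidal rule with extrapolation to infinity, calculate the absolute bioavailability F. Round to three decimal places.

F = 0.468

Trapezoidal AUC_0→9 (oral tablet):
  [0→2]: (0.00+55.35)/2 × 2 = 55.35
  [2→3]: (55.35+52.63)/2 × 1 = 53.99
  [3→4.5]: (52.63+43.63)/2 × 1.5 = 72.195
  [4.5→6.5]: (43.63+32.24)/2 × 2 = 75.87
  [6.5→8.5]: (32.24+23.55)/2 × 2 = 55.79
  [8.5→9]: (23.55+21.77)/2 × 0.5 = 11.33
  Sum = 324.525 mg/L·h
Tail: C_last/k_e = 21.77/0.158 = 137.785
AUC_0→∞ (oral tablet) = 324.525 + 137.785 = 462.31 mg/L·h
F = (AUC_ev/D_ev)/(AUC_iv/D_iv) = (462.31/500)/(494/250) = 0.92462/1.976 = 0.4679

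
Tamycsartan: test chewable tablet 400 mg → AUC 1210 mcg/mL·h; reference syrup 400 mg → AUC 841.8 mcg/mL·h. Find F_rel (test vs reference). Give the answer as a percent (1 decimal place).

F_rel = (AUC_test/D_test) / (AUC_ref/D_ref)
      = (1210/400) / (841.8/400)
      = 3.025 / 2.1045 = 1.4374 = 143.74%

F_rel = 143.7%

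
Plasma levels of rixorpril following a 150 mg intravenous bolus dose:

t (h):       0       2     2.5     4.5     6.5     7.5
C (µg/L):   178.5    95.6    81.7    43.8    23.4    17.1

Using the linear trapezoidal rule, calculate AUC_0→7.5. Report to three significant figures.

Trapezoidal AUC_0→7.5:
  [0→2]: (178.5+95.6)/2 × 2 = 274.1
  [2→2.5]: (95.6+81.7)/2 × 0.5 = 44.325
  [2.5→4.5]: (81.7+43.8)/2 × 2 = 125.5
  [4.5→6.5]: (43.8+23.4)/2 × 2 = 67.2
  [6.5→7.5]: (23.4+17.1)/2 × 1 = 20.25
  Sum = 531.375 µg/L·h

AUC = 531 µg/L·h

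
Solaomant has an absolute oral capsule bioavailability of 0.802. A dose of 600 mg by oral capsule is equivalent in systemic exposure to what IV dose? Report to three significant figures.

D_iv = 481 mg

Systemic exposure from an extravascular dose = F × D_ev, so the equivalent IV dose is F × D_ev.
D_iv = F × D_ev = 0.802 × 600 = 481.2 mg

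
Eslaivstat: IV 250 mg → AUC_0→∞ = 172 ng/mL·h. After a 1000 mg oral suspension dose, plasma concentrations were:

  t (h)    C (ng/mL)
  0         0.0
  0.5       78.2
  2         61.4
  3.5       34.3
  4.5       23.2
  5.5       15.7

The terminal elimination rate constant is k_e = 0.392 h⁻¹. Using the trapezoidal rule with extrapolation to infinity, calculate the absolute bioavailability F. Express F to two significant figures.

Trapezoidal AUC_0→5.5 (oral suspension):
  [0→0.5]: (0.0+78.2)/2 × 0.5 = 19.55
  [0.5→2]: (78.2+61.4)/2 × 1.5 = 104.7
  [2→3.5]: (61.4+34.3)/2 × 1.5 = 71.775
  [3.5→4.5]: (34.3+23.2)/2 × 1 = 28.75
  [4.5→5.5]: (23.2+15.7)/2 × 1 = 19.45
  Sum = 244.225 ng/mL·h
Tail: C_last/k_e = 15.7/0.392 = 40.051
AUC_0→∞ (oral suspension) = 244.225 + 40.051 = 284.276 ng/mL·h
F = (AUC_ev/D_ev)/(AUC_iv/D_iv) = (284.276/1000)/(172/250) = 0.284276/0.688 = 0.4132

F = 0.41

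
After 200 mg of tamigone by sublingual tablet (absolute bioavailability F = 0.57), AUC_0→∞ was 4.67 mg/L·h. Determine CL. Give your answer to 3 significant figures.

CL = 24.4 L/h

CL = F × Dose / AUC_0→∞
   = 0.57 × 200 / 4.67 = 24.4111 L/h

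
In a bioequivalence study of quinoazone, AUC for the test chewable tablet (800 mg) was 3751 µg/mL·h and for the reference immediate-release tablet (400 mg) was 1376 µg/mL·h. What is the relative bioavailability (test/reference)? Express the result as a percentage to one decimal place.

F_rel = (AUC_test/D_test) / (AUC_ref/D_ref)
      = (3751/800) / (1376/400)
      = 4.68875 / 3.44 = 1.3630 = 136.30%

F_rel = 136.3%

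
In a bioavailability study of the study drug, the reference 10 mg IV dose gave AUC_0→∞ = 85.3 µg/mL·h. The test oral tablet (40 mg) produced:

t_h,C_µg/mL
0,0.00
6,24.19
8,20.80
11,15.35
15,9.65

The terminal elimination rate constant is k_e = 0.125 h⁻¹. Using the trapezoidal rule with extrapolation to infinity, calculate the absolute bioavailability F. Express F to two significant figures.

F = 0.88

Trapezoidal AUC_0→15 (oral tablet):
  [0→6]: (0.00+24.19)/2 × 6 = 72.57
  [6→8]: (24.19+20.80)/2 × 2 = 44.99
  [8→11]: (20.80+15.35)/2 × 3 = 54.225
  [11→15]: (15.35+9.65)/2 × 4 = 50.0
  Sum = 221.785 µg/mL·h
Tail: C_last/k_e = 9.65/0.125 = 77.200
AUC_0→∞ (oral tablet) = 221.785 + 77.200 = 298.985 µg/mL·h
F = (AUC_ev/D_ev)/(AUC_iv/D_iv) = (298.985/40)/(85.3/10) = 7.474625/8.53 = 0.8763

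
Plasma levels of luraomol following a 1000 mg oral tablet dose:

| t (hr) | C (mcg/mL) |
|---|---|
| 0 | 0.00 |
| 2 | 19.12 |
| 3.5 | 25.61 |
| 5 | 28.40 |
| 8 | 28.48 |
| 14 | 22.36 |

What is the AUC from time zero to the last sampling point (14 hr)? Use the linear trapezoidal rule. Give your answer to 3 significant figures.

Trapezoidal AUC_0→14:
  [0→2]: (0.00+19.12)/2 × 2 = 19.12
  [2→3.5]: (19.12+25.61)/2 × 1.5 = 33.5475
  [3.5→5]: (25.61+28.40)/2 × 1.5 = 40.5075
  [5→8]: (28.40+28.48)/2 × 3 = 85.32
  [8→14]: (28.48+22.36)/2 × 6 = 152.52
  Sum = 331.015 mcg/mL·hr

AUC = 331 mcg/mL·hr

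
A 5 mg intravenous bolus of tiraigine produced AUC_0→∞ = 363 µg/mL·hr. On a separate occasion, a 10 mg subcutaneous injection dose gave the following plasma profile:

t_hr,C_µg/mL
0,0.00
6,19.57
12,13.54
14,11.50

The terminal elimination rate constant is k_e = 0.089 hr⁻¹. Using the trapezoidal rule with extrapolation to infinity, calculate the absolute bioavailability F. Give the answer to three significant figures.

Trapezoidal AUC_0→14 (subcutaneous injection):
  [0→6]: (0.00+19.57)/2 × 6 = 58.71
  [6→12]: (19.57+13.54)/2 × 6 = 99.33
  [12→14]: (13.54+11.50)/2 × 2 = 25.04
  Sum = 183.08 µg/mL·hr
Tail: C_last/k_e = 11.50/0.089 = 129.213
AUC_0→∞ (subcutaneous injection) = 183.08 + 129.213 = 312.293 µg/mL·hr
F = (AUC_ev/D_ev)/(AUC_iv/D_iv) = (312.293/10)/(363/5) = 31.2293/72.6 = 0.4302

F = 0.430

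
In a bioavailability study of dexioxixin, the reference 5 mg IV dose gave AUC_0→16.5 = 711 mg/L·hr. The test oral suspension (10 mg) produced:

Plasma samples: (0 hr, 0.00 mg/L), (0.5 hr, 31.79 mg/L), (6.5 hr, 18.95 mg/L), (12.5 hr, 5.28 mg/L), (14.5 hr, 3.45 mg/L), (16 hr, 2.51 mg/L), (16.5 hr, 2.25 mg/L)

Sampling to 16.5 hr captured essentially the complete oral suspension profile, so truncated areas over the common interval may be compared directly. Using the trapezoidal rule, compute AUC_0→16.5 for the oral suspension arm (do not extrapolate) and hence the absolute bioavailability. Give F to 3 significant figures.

F = 0.174

Trapezoidal AUC_0→16.5 (oral suspension):
  [0→0.5]: (0.00+31.79)/2 × 0.5 = 7.9475
  [0.5→6.5]: (31.79+18.95)/2 × 6 = 152.22
  [6.5→12.5]: (18.95+5.28)/2 × 6 = 72.69
  [12.5→14.5]: (5.28+3.45)/2 × 2 = 8.73
  [14.5→16]: (3.45+2.51)/2 × 1.5 = 4.47
  [16→16.5]: (2.51+2.25)/2 × 0.5 = 1.19
  Sum = 247.2475 mg/L·hr
F = (AUC_ev/D_ev)/(AUC_iv/D_iv) = (247.2475/10)/(711/5) = 24.72475/142.2 = 0.1739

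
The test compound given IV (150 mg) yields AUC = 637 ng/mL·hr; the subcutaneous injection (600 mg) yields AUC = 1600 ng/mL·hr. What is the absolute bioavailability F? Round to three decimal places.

F = 0.628

F = (AUC_ev / D_ev) / (AUC_iv / D_iv)
  = (1600/600) / (637/150)
  = 2.66667 / 4.24667 = 0.6279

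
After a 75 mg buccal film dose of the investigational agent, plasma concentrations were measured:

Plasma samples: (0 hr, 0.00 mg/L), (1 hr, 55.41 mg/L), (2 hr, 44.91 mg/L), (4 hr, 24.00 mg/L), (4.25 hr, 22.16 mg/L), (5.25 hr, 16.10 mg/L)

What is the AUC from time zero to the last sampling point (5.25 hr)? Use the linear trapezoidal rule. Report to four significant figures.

Trapezoidal AUC_0→5.25:
  [0→1]: (0.00+55.41)/2 × 1 = 27.705
  [1→2]: (55.41+44.91)/2 × 1 = 50.16
  [2→4]: (44.91+24.00)/2 × 2 = 68.91
  [4→4.25]: (24.00+22.16)/2 × 0.25 = 5.77
  [4.25→5.25]: (22.16+16.10)/2 × 1 = 19.13
  Sum = 171.675 mg/L·hr

AUC = 171.7 mg/L·hr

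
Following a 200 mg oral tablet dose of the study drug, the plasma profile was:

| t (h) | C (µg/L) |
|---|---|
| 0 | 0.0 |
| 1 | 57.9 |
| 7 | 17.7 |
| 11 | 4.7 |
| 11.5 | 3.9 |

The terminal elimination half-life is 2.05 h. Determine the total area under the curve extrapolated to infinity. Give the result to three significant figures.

AUC = 314 µg/L·h

Trapezoidal AUC_0→11.5:
  [0→1]: (0.0+57.9)/2 × 1 = 28.95
  [1→7]: (57.9+17.7)/2 × 6 = 226.8
  [7→11]: (17.7+4.7)/2 × 4 = 44.8
  [11→11.5]: (4.7+3.9)/2 × 0.5 = 2.15
  Sum = 302.7 µg/L·h
k_e = ln2 / t½ = 0.693147 / 2.05 = 0.3381 h^-1
Extrapolated tail: C_last / k_e = 3.9 / 0.3381 = 11.535
AUC_0→∞ = 302.7 + 11.535 = 314.235 µg/L·h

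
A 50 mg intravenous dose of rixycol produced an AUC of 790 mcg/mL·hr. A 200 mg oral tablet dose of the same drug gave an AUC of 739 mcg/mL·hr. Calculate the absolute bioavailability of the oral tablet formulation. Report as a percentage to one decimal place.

F = (AUC_ev / D_ev) / (AUC_iv / D_iv)
  = (739/200) / (790/50)
  = 3.695 / 15.8 = 0.2339
  = 23.39%

F = 23.4%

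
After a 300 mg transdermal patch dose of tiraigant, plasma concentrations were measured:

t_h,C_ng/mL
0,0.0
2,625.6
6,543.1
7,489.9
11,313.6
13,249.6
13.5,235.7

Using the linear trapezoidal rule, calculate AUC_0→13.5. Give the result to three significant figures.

Trapezoidal AUC_0→13.5:
  [0→2]: (0.0+625.6)/2 × 2 = 625.6
  [2→6]: (625.6+543.1)/2 × 4 = 2337.4
  [6→7]: (543.1+489.9)/2 × 1 = 516.5
  [7→11]: (489.9+313.6)/2 × 4 = 1607.0
  [11→13]: (313.6+249.6)/2 × 2 = 563.2
  [13→13.5]: (249.6+235.7)/2 × 0.5 = 121.325
  Sum = 5771.025 ng/mL·h

AUC = 5770 ng/mL·h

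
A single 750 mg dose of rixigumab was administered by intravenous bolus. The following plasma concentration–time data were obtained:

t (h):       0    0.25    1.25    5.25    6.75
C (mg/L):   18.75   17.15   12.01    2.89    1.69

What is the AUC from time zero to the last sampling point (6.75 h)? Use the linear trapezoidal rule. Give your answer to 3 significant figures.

AUC = 52.3 mg/L·h

Trapezoidal AUC_0→6.75:
  [0→0.25]: (18.75+17.15)/2 × 0.25 = 4.4875
  [0.25→1.25]: (17.15+12.01)/2 × 1 = 14.58
  [1.25→5.25]: (12.01+2.89)/2 × 4 = 29.8
  [5.25→6.75]: (2.89+1.69)/2 × 1.5 = 3.435
  Sum = 52.3025 mg/L·h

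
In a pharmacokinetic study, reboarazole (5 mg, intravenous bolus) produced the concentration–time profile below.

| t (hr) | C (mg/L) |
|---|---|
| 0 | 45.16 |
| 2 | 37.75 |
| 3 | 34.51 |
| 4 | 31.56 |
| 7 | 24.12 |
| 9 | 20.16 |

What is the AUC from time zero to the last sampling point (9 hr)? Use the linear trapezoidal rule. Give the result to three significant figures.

AUC = 280 mg/L·hr

Trapezoidal AUC_0→9:
  [0→2]: (45.16+37.75)/2 × 2 = 82.91
  [2→3]: (37.75+34.51)/2 × 1 = 36.13
  [3→4]: (34.51+31.56)/2 × 1 = 33.035
  [4→7]: (31.56+24.12)/2 × 3 = 83.52
  [7→9]: (24.12+20.16)/2 × 2 = 44.28
  Sum = 279.875 mg/L·hr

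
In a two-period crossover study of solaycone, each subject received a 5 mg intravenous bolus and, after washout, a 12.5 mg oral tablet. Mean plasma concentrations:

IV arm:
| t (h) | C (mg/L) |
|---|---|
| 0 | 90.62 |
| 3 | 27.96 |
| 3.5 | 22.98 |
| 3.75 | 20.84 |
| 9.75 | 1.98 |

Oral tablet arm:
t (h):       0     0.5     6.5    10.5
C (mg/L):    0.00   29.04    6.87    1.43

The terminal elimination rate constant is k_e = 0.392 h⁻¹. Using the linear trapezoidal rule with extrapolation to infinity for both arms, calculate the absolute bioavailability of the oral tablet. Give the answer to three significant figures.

Trapezoidal AUC_0→9.75 (IV):
  [0→3]: (90.62+27.96)/2 × 3 = 177.87
  [3→3.5]: (27.96+22.98)/2 × 0.5 = 12.735
  [3.5→3.75]: (22.98+20.84)/2 × 0.25 = 5.4775
  [3.75→9.75]: (20.84+1.98)/2 × 6 = 68.46
  Sum = 264.5425 mg/L·h
IV tail: 1.98/0.392 = 5.051; AUC_iv,0→∞ = 264.5425 + 5.051 = 269.5935 mg/L·h
Trapezoidal AUC_0→10.5 (oral tablet):
  [0→0.5]: (0.00+29.04)/2 × 0.5 = 7.26
  [0.5→6.5]: (29.04+6.87)/2 × 6 = 107.73
  [6.5→10.5]: (6.87+1.43)/2 × 4 = 16.6
  Sum = 131.59 mg/L·h
oral tablet tail: 1.43/0.392 = 3.648; AUC_ev,0→∞ = 131.59 + 3.648 = 135.238 mg/L·h
F = (AUC_ev/D_ev)/(AUC_iv/D_iv) = (135.238/12.5)/(269.5935/5) = 10.81904/53.9187 = 0.2007

F = 0.201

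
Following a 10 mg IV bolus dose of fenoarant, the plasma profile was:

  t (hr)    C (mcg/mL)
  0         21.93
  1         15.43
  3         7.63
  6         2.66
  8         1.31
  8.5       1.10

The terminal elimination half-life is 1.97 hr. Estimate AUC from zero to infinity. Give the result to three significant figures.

AUC = 64.9 mcg/mL·hr

Trapezoidal AUC_0→8.5:
  [0→1]: (21.93+15.43)/2 × 1 = 18.68
  [1→3]: (15.43+7.63)/2 × 2 = 23.06
  [3→6]: (7.63+2.66)/2 × 3 = 15.435
  [6→8]: (2.66+1.31)/2 × 2 = 3.97
  [8→8.5]: (1.31+1.10)/2 × 0.5 = 0.6025
  Sum = 61.7475 mcg/mL·hr
k_e = ln2 / t½ = 0.693147 / 1.97 = 0.3519 hr^-1
Extrapolated tail: C_last / k_e = 1.10 / 0.3519 = 3.126
AUC_0→∞ = 61.7475 + 3.126 = 64.8735 mcg/mL·hr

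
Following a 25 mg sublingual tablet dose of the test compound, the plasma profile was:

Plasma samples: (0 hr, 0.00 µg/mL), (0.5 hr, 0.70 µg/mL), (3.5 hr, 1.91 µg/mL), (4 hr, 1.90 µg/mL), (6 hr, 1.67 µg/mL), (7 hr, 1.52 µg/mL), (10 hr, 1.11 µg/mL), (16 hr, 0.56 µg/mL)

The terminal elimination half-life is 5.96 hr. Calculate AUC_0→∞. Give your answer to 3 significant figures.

AUC = 24.0 µg/mL·hr

Trapezoidal AUC_0→16:
  [0→0.5]: (0.00+0.70)/2 × 0.5 = 0.175
  [0.5→3.5]: (0.70+1.91)/2 × 3 = 3.915
  [3.5→4]: (1.91+1.90)/2 × 0.5 = 0.9525
  [4→6]: (1.90+1.67)/2 × 2 = 3.57
  [6→7]: (1.67+1.52)/2 × 1 = 1.595
  [7→10]: (1.52+1.11)/2 × 3 = 3.945
  [10→16]: (1.11+0.56)/2 × 6 = 5.01
  Sum = 19.1625 µg/mL·hr
k_e = ln2 / t½ = 0.693147 / 5.96 = 0.1163 hr^-1
Extrapolated tail: C_last / k_e = 0.56 / 0.1163 = 4.815
AUC_0→∞ = 19.1625 + 4.815 = 23.9775 µg/mL·hr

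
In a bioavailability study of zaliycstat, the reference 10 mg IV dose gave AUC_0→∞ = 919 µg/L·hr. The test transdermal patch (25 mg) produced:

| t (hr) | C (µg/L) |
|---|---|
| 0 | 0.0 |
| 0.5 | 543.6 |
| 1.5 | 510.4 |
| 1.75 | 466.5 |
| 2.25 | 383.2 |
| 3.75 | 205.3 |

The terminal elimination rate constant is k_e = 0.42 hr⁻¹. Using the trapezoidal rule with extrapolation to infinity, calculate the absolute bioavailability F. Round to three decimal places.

F = 0.839

Trapezoidal AUC_0→3.75 (transdermal patch):
  [0→0.5]: (0.0+543.6)/2 × 0.5 = 135.9
  [0.5→1.5]: (543.6+510.4)/2 × 1 = 527.0
  [1.5→1.75]: (510.4+466.5)/2 × 0.25 = 122.1125
  [1.75→2.25]: (466.5+383.2)/2 × 0.5 = 212.425
  [2.25→3.75]: (383.2+205.3)/2 × 1.5 = 441.375
  Sum = 1438.8125 µg/L·hr
Tail: C_last/k_e = 205.3/0.42 = 488.810
AUC_0→∞ (transdermal patch) = 1438.8125 + 488.810 = 1927.6225 µg/L·hr
F = (AUC_ev/D_ev)/(AUC_iv/D_iv) = (1927.6225/25)/(919/10) = 77.1049/91.9 = 0.8390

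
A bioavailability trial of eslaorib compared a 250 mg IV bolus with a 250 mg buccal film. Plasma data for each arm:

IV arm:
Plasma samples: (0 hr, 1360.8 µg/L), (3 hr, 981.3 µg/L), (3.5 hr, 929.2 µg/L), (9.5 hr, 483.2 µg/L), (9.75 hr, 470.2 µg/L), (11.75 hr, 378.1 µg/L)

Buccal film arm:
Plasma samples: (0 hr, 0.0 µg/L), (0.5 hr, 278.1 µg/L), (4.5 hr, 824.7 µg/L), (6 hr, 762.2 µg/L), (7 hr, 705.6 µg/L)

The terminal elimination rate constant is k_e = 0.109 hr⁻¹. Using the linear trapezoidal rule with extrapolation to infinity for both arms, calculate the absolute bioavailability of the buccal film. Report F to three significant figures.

Trapezoidal AUC_0→11.75 (IV):
  [0→3]: (1360.8+981.3)/2 × 3 = 3513.15
  [3→3.5]: (981.3+929.2)/2 × 0.5 = 477.625
  [3.5→9.5]: (929.2+483.2)/2 × 6 = 4237.2
  [9.5→9.75]: (483.2+470.2)/2 × 0.25 = 119.175
  [9.75→11.75]: (470.2+378.1)/2 × 2 = 848.3
  Sum = 9195.45 µg/L·hr
IV tail: 378.1/0.109 = 3468.807; AUC_iv,0→∞ = 9195.45 + 3468.807 = 12664.257 µg/L·hr
Trapezoidal AUC_0→7 (buccal film):
  [0→0.5]: (0.0+278.1)/2 × 0.5 = 69.525
  [0.5→4.5]: (278.1+824.7)/2 × 4 = 2205.6
  [4.5→6]: (824.7+762.2)/2 × 1.5 = 1190.175
  [6→7]: (762.2+705.6)/2 × 1 = 733.9
  Sum = 4199.2 µg/L·hr
buccal film tail: 705.6/0.109 = 6473.394; AUC_ev,0→∞ = 4199.2 + 6473.394 = 10672.594 µg/L·hr
F = (AUC_ev/D_ev)/(AUC_iv/D_iv) = (10672.594/250)/(12664.257/250) = 42.690376/50.657028 = 0.8427

F = 0.843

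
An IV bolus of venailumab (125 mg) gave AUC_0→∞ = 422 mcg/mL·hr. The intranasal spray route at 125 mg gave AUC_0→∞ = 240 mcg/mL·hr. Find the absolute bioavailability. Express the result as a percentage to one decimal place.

F = (AUC_ev / D_ev) / (AUC_iv / D_iv)
  = (240/125) / (422/125)
  = 1.92 / 3.376 = 0.5687
  = 56.87%

F = 56.9%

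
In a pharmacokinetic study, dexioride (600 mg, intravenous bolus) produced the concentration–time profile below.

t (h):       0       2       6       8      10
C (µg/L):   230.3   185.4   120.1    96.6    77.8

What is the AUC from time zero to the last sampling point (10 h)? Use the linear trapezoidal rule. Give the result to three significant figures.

AUC = 1420 µg/L·h

Trapezoidal AUC_0→10:
  [0→2]: (230.3+185.4)/2 × 2 = 415.7
  [2→6]: (185.4+120.1)/2 × 4 = 611.0
  [6→8]: (120.1+96.6)/2 × 2 = 216.7
  [8→10]: (96.6+77.8)/2 × 2 = 174.4
  Sum = 1417.8 µg/L·h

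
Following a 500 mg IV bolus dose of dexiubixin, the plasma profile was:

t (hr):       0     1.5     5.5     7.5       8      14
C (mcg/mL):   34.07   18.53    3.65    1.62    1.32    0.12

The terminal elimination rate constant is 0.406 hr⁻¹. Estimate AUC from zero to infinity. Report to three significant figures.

Trapezoidal AUC_0→14:
  [0→1.5]: (34.07+18.53)/2 × 1.5 = 39.45
  [1.5→5.5]: (18.53+3.65)/2 × 4 = 44.36
  [5.5→7.5]: (3.65+1.62)/2 × 2 = 5.27
  [7.5→8]: (1.62+1.32)/2 × 0.5 = 0.735
  [8→14]: (1.32+0.12)/2 × 6 = 4.32
  Sum = 94.135 mcg/mL·hr
Extrapolated tail: C_last / k_e = 0.12 / 0.406 = 0.296
AUC_0→∞ = 94.135 + 0.296 = 94.431 mcg/mL·hr

AUC = 94.4 mcg/mL·hr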